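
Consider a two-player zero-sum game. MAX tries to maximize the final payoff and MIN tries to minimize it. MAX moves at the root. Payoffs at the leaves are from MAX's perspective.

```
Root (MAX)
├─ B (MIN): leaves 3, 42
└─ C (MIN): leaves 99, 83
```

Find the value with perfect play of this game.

B (MIN): min(3, 42) = 3
C (MIN): min(99, 83) = 83
Root (MAX): max(3, 83) = 83

83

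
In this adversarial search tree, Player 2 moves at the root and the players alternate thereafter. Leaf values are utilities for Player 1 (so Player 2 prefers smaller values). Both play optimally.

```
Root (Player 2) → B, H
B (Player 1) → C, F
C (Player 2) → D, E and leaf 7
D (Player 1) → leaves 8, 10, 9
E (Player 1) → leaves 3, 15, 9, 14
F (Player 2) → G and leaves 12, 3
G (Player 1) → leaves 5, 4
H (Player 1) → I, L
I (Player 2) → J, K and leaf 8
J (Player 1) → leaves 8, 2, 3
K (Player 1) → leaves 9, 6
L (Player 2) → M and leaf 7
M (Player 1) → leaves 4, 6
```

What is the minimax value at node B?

7

D: max(8, 10, 9) = 10
E: max(3, 15, 9, 14) = 15
C: min(10, 15, 7) = 7
G: max(5, 4) = 5
F: min(5, 12, 3) = 3
B: max(7, 3) = 7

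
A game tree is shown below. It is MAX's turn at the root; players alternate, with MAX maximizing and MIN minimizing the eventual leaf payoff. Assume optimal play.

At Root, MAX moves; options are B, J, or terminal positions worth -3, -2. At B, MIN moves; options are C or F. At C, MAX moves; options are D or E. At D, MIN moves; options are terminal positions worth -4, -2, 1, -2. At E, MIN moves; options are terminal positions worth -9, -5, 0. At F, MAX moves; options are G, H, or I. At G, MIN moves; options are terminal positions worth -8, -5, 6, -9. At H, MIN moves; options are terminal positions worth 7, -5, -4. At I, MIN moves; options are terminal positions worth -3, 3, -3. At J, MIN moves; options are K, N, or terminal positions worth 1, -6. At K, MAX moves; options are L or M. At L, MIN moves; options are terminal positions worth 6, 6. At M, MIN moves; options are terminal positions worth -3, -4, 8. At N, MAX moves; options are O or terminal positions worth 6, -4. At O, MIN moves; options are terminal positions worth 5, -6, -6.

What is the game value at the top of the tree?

D (MIN): min(-4, -2, 1, -2) = -4
E (MIN): min(-9, -5, 0) = -9
C (MAX): max(-4, -9) = -4
G (MIN): min(-8, -5, 6, -9) = -9
H (MIN): min(7, -5, -4) = -5
I (MIN): min(-3, 3, -3) = -3
F (MAX): max(-9, -5, -3) = -3
B (MIN): min(-4, -3) = -4
L (MIN): min(6, 6) = 6
M (MIN): min(-3, -4, 8) = -4
K (MAX): max(6, -4) = 6
O (MIN): min(5, -6, -6) = -6
N (MAX): max(-6, 6, -4) = 6
J (MIN): min(6, 6, 1, -6) = -6
Root (MAX): max(-4, -6, -3, -2) = -2

-2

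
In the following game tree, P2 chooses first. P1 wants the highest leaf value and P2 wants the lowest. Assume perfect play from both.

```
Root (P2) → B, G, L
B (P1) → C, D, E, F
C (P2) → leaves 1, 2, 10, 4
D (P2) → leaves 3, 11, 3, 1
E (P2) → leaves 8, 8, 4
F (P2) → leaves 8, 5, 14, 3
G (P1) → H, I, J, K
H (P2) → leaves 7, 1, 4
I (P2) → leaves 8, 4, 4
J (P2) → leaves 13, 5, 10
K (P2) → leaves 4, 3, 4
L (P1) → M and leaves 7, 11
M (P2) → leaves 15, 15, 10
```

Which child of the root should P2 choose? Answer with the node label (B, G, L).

C (P2): min(1, 2, 10, 4) = 1
D (P2): min(3, 11, 3, 1) = 1
E (P2): min(8, 8, 4) = 4
F (P2): min(8, 5, 14, 3) = 3
B (P1): max(1, 1, 4, 3) = 4
H (P2): min(7, 1, 4) = 1
I (P2): min(8, 4, 4) = 4
J (P2): min(13, 5, 10) = 5
K (P2): min(4, 3, 4) = 3
G (P1): max(1, 4, 5, 3) = 5
M (P2): min(15, 15, 10) = 10
L (P1): max(10, 7, 11) = 11
Root (P2): min(4, 5, 11) = 4
P2 picks the child with the lowest value: B (value 4).

B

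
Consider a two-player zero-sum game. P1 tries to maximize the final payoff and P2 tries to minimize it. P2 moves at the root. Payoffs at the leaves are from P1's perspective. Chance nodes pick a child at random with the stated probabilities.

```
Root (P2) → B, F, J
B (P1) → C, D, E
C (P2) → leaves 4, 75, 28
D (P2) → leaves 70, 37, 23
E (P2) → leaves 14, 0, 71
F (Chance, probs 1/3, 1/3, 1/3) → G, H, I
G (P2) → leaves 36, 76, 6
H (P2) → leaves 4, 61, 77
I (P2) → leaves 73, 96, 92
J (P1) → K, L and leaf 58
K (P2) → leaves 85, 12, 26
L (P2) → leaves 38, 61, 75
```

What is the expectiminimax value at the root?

C (P2): min(4, 75, 28) = 4
D (P2): min(70, 37, 23) = 23
E (P2): min(14, 0, 71) = 0
B (P1): max(4, 23, 0) = 23
G (P2): min(36, 76, 6) = 6
H (P2): min(4, 61, 77) = 4
I (P2): min(73, 96, 92) = 73
F (Chance): 1/3·6 + 1/3·4 + 1/3·73 = 27.67
K (P2): min(85, 12, 26) = 12
L (P2): min(38, 61, 75) = 38
J (P1): max(12, 38, 58) = 58
Root (P2): min(23, 27.67, 58) = 23

23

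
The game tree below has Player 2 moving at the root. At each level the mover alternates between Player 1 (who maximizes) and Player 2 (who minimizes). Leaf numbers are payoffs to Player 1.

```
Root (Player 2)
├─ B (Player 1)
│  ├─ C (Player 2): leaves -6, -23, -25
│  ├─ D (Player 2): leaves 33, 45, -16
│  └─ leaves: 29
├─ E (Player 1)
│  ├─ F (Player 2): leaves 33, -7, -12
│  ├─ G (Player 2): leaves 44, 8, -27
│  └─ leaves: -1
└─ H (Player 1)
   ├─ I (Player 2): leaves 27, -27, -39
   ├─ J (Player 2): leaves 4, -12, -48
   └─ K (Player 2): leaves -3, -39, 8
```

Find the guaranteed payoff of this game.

-39

C (Player 2): min(-6, -23, -25) = -25
D (Player 2): min(33, 45, -16) = -16
B (Player 1): max(-25, -16, 29) = 29
F (Player 2): min(33, -7, -12) = -12
G (Player 2): min(44, 8, -27) = -27
E (Player 1): max(-12, -27, -1) = -1
I (Player 2): min(27, -27, -39) = -39
J (Player 2): min(4, -12, -48) = -48
K (Player 2): min(-3, -39, 8) = -39
H (Player 1): max(-39, -48, -39) = -39
Root (Player 2): min(29, -1, -39) = -39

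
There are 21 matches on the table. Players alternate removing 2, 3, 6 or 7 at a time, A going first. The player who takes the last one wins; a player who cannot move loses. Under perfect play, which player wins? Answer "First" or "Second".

Positions where the player to move wins (W) vs loses (L):
i:   0  1  2  3  4  5  6  7  8  9 10 11 12 13 14 15 16 17 18 19 20 21
     L  L  W  W  W  L  W  W  W  L  L  W  W  W  L  W  W  W  L  L  W  W
Position 21 is W, so the first player wins.

First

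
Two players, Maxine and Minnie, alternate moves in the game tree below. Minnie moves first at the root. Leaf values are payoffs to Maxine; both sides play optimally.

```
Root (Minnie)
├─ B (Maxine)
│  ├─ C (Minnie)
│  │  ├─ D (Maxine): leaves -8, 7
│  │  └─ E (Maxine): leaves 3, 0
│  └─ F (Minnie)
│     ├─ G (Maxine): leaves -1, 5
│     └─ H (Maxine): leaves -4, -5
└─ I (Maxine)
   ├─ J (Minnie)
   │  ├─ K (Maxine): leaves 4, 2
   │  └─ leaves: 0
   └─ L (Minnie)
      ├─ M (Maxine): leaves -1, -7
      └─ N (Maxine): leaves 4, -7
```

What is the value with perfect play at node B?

D: max(-8, 7) = 7
E: max(3, 0) = 3
C: min(7, 3) = 3
G: max(-1, 5) = 5
H: max(-4, -5) = -4
F: min(5, -4) = -4
B: max(3, -4) = 3

3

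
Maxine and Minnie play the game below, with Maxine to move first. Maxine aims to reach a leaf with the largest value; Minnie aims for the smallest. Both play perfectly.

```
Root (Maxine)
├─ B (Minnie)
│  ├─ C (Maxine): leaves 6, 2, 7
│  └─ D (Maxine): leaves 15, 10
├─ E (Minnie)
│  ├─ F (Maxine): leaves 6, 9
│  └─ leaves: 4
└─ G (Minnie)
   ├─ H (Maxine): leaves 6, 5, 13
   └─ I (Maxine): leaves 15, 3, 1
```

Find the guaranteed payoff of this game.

13

C (Maxine): max(6, 2, 7) = 7
D (Maxine): max(15, 10) = 15
B (Minnie): min(7, 15) = 7
F (Maxine): max(6, 9) = 9
E (Minnie): min(9, 4) = 4
H (Maxine): max(6, 5, 13) = 13
I (Maxine): max(15, 3, 1) = 15
G (Minnie): min(13, 15) = 13
Root (Maxine): max(7, 4, 13) = 13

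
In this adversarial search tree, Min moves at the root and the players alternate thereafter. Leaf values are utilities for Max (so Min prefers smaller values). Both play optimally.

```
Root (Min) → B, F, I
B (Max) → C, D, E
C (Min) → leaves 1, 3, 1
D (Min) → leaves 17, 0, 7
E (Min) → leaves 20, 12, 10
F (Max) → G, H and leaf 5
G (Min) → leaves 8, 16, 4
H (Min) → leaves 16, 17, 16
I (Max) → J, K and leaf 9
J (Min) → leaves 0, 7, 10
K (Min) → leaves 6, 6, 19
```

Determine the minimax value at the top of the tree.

9

C (Min): min(1, 3, 1) = 1
D (Min): min(17, 0, 7) = 0
E (Min): min(20, 12, 10) = 10
B (Max): max(1, 0, 10) = 10
G (Min): min(8, 16, 4) = 4
H (Min): min(16, 17, 16) = 16
F (Max): max(4, 16, 5) = 16
J (Min): min(0, 7, 10) = 0
K (Min): min(6, 6, 19) = 6
I (Max): max(0, 6, 9) = 9
Root (Min): min(10, 16, 9) = 9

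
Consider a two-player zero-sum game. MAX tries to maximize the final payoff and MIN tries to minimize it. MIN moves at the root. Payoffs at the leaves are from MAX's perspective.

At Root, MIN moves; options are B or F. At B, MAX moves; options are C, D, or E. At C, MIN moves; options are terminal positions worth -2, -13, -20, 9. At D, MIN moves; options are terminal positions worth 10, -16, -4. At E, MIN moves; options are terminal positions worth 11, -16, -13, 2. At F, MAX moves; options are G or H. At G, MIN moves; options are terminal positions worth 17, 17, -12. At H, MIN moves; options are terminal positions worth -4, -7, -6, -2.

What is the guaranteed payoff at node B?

C: min(-2, -13, -20, 9) = -20
D: min(10, -16, -4) = -16
E: min(11, -16, -13, 2) = -16
B: max(-20, -16, -16) = -16

-16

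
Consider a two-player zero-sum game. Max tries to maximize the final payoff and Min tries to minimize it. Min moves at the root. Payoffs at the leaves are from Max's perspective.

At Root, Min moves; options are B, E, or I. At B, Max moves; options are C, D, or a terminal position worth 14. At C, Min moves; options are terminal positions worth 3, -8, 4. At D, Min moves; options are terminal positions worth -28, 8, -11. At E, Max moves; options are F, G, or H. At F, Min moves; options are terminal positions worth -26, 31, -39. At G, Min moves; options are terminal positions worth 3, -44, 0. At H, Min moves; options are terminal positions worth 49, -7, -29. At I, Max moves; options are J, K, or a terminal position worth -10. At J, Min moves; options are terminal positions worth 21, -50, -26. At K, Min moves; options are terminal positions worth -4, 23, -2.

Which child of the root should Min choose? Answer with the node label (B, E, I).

E

C (Min): min(3, -8, 4) = -8
D (Min): min(-28, 8, -11) = -28
B (Max): max(-8, -28, 14) = 14
F (Min): min(-26, 31, -39) = -39
G (Min): min(3, -44, 0) = -44
H (Min): min(49, -7, -29) = -29
E (Max): max(-39, -44, -29) = -29
J (Min): min(21, -50, -26) = -50
K (Min): min(-4, 23, -2) = -4
I (Max): max(-50, -4, -10) = -4
Root (Min): min(14, -29, -4) = -29
Min picks the child with the lowest value: E (value -29).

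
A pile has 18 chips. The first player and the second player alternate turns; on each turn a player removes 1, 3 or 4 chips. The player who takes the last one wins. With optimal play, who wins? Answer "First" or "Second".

First

W/L table (W = player to move can force a win):
i:   0  1  2  3  4  5  6  7  8  9 10 11 12 13 14 15 16 17 18
     L  W  L  W  W  W  W  L  W  L  W  W  W  W  L  W  L  W  W
Position 18 is W, so the first player wins.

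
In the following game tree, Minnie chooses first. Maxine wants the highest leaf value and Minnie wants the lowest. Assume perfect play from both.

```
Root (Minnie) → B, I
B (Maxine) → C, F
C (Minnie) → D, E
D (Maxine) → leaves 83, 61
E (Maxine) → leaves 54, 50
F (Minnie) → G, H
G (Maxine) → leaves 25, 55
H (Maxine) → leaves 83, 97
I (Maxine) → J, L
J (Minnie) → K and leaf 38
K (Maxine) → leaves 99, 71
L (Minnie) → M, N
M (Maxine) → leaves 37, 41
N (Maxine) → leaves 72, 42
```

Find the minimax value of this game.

D (Maxine): max(83, 61) = 83
E (Maxine): max(54, 50) = 54
C (Minnie): min(83, 54) = 54
G (Maxine): max(25, 55) = 55
H (Maxine): max(83, 97) = 97
F (Minnie): min(55, 97) = 55
B (Maxine): max(54, 55) = 55
K (Maxine): max(99, 71) = 99
J (Minnie): min(99, 38) = 38
M (Maxine): max(37, 41) = 41
N (Maxine): max(72, 42) = 72
L (Minnie): min(41, 72) = 41
I (Maxine): max(38, 41) = 41
Root (Minnie): min(55, 41) = 41

41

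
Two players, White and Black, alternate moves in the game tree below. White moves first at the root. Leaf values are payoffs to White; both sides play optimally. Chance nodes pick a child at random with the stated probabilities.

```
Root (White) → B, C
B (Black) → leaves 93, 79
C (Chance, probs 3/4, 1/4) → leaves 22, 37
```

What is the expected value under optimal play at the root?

79

B (Black): min(93, 79) = 79
C (Chance): 3/4·22 + 1/4·37 = 25.75
Root (White): max(79, 25.75) = 79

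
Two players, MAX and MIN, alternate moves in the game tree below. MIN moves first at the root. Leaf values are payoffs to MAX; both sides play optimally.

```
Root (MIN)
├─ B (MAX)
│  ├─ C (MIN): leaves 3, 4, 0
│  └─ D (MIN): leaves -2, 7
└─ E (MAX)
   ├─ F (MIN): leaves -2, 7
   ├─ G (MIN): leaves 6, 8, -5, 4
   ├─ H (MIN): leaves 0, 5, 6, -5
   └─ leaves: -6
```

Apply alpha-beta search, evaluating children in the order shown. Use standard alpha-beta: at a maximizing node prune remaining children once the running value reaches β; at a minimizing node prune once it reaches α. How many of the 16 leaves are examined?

14

C [α=-∞,β=+∞]: v=0
D [α=0,β=+∞]: v=-2 after child 1 ≤ α → α-cutoff, skip 1
B [α=-∞,β=+∞]: v=0
F [α=-∞,β=0]: v=-2
G [α=-2,β=0]: v=-5 after child 3 ≤ α → α-cutoff, skip 1
H [α=-2,β=0]: v=-5
E [α=-∞,β=0]: v=-2
Root [α=-∞,β=+∞]: v=-2
Leaves evaluated: 14 of 16.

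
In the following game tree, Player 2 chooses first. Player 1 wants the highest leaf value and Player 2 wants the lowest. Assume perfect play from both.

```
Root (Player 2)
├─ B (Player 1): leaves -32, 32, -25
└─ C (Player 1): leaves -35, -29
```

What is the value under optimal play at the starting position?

B (Player 1): max(-32, 32, -25) = 32
C (Player 1): max(-35, -29) = -29
Root (Player 2): min(32, -29) = -29

-29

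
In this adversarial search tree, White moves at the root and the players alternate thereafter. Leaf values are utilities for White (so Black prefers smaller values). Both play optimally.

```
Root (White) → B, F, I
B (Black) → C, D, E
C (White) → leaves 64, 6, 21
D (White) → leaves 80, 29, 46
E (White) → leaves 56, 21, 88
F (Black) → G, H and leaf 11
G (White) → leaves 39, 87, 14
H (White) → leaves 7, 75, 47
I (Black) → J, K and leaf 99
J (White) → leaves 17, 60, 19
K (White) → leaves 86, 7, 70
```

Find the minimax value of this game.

64

C (White): max(64, 6, 21) = 64
D (White): max(80, 29, 46) = 80
E (White): max(56, 21, 88) = 88
B (Black): min(64, 80, 88) = 64
G (White): max(39, 87, 14) = 87
H (White): max(7, 75, 47) = 75
F (Black): min(87, 75, 11) = 11
J (White): max(17, 60, 19) = 60
K (White): max(86, 7, 70) = 86
I (Black): min(60, 86, 99) = 60
Root (White): max(64, 11, 60) = 64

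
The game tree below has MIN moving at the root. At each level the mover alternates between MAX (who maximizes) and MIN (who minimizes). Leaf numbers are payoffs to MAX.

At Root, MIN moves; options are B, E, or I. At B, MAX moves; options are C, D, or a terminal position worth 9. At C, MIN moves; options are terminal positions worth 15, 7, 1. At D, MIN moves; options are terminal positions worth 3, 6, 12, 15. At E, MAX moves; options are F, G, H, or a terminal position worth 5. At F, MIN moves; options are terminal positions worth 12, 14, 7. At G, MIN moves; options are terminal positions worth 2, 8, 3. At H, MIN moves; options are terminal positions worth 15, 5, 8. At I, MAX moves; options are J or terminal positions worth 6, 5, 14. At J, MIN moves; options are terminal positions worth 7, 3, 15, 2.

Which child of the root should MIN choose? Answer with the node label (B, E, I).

C (MIN): min(15, 7, 1) = 1
D (MIN): min(3, 6, 12, 15) = 3
B (MAX): max(1, 3, 9) = 9
F (MIN): min(12, 14, 7) = 7
G (MIN): min(2, 8, 3) = 2
H (MIN): min(15, 5, 8) = 5
E (MAX): max(7, 2, 5, 5) = 7
J (MIN): min(7, 3, 15, 2) = 2
I (MAX): max(2, 6, 5, 14) = 14
Root (MIN): min(9, 7, 14) = 7
MIN picks the child with the lowest value: E (value 7).

E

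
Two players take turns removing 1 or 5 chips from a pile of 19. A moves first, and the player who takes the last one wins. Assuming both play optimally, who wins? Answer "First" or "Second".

Mark each pile size as W (mover wins) or L (mover loses):
i:   0  1  2  3  4  5  6  7  8  9 10 11 12 13 14 15 16 17 18 19
     L  W  L  W  L  W  L  W  L  W  L  W  L  W  L  W  L  W  L  W
Position 19 is W, so the first player wins.

First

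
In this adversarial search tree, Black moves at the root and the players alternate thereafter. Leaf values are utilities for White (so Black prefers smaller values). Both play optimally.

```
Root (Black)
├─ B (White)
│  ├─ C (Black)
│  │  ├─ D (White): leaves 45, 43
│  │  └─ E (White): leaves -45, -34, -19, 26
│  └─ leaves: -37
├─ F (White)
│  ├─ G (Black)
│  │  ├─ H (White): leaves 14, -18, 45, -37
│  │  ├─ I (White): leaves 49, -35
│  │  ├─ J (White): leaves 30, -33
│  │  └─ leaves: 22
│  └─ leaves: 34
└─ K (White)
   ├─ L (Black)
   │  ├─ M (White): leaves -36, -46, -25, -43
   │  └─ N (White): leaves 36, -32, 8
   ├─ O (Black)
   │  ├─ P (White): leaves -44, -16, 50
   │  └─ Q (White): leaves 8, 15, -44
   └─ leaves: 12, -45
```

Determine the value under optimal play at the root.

D (White): max(45, 43) = 45
E (White): max(-45, -34, -19, 26) = 26
C (Black): min(45, 26) = 26
B (White): max(26, -37) = 26
H (White): max(14, -18, 45, -37) = 45
I (White): max(49, -35) = 49
J (White): max(30, -33) = 30
G (Black): min(45, 49, 30, 22) = 22
F (White): max(22, 34) = 34
M (White): max(-36, -46, -25, -43) = -25
N (White): max(36, -32, 8) = 36
L (Black): min(-25, 36) = -25
P (White): max(-44, -16, 50) = 50
Q (White): max(8, 15, -44) = 15
O (Black): min(50, 15) = 15
K (White): max(-25, 15, 12, -45) = 15
Root (Black): min(26, 34, 15) = 15

15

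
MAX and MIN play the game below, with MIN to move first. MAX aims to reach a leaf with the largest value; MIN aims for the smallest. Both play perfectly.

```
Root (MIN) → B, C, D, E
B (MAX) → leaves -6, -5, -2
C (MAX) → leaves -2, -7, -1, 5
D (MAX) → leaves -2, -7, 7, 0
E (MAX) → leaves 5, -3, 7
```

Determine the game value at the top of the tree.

B (MAX): max(-6, -5, -2) = -2
C (MAX): max(-2, -7, -1, 5) = 5
D (MAX): max(-2, -7, 7, 0) = 7
E (MAX): max(5, -3, 7) = 7
Root (MIN): min(-2, 5, 7, 7) = -2

-2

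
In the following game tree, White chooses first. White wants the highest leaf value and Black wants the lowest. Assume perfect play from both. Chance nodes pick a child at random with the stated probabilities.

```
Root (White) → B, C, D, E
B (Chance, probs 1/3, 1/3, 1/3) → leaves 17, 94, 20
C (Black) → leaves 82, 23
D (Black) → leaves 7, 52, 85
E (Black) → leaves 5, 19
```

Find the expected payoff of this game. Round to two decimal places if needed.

B (Chance): 1/3·17 + 1/3·94 + 1/3·20 = 43.67
C (Black): min(82, 23) = 23
D (Black): min(7, 52, 85) = 7
E (Black): min(5, 19) = 5
Root (White): max(43.67, 23, 7, 5) = 43.67

43.67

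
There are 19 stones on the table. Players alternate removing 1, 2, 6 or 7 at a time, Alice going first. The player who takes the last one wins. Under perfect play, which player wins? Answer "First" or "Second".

Second

W/L table (W = player to move can force a win):
i:   0  1  2  3  4  5  6  7  8  9 10 11 12 13 14 15 16 17 18 19
     L  W  W  L  W  W  W  W  L  W  W  L  W  W  W  W  L  W  W  L
Position 19 is L, so the second player wins.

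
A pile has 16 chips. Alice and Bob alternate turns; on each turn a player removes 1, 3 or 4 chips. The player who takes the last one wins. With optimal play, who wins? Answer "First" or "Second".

W/L table (W = player to move can force a win):
i:   0  1  2  3  4  5  6  7  8  9 10 11 12 13 14 15 16
     L  W  L  W  W  W  W  L  W  L  W  W  W  W  L  W  L
Position 16 is L, so the second player wins.

Second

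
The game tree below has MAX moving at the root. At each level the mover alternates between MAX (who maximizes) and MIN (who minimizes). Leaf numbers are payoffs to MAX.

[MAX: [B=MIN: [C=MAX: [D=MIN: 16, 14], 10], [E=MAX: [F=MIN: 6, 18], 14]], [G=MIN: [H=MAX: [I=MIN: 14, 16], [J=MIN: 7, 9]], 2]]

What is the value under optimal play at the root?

D (MIN): min(16, 14) = 14
C (MAX): max(14, 10) = 14
F (MIN): min(6, 18) = 6
E (MAX): max(6, 14) = 14
B (MIN): min(14, 14) = 14
I (MIN): min(14, 16) = 14
J (MIN): min(7, 9) = 7
H (MAX): max(14, 7) = 14
G (MIN): min(14, 2) = 2
Root (MAX): max(14, 2) = 14

14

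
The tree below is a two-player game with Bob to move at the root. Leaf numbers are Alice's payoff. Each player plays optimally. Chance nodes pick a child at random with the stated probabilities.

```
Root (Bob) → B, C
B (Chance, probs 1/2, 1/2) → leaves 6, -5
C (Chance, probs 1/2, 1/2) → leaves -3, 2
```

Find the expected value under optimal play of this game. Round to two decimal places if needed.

B (Chance): 1/2·6 + 1/2·-5 = 0.5
C (Chance): 1/2·-3 + 1/2·2 = -0.5
Root (Bob): min(0.5, -0.5) = -0.5

-0.5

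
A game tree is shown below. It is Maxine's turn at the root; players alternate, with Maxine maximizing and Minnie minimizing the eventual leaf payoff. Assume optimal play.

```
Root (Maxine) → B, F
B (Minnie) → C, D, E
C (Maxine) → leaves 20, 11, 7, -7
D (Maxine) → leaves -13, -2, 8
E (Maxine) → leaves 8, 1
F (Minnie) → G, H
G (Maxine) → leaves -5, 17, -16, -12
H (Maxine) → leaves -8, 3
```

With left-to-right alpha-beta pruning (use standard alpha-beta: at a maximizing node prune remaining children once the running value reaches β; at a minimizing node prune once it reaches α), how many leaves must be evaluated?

C [α=-∞,β=+∞]: v=20
D [α=-∞,β=20]: v=8
E [α=-∞,β=8]: v=8 after child 1 ≥ β → β-cutoff, skip 1
B [α=-∞,β=+∞]: v=8
G [α=8,β=+∞]: v=17
H [α=8,β=17]: v=3
F [α=8,β=+∞]: v=3
Root [α=-∞,β=+∞]: v=8
Leaves evaluated: 14 of 15.

14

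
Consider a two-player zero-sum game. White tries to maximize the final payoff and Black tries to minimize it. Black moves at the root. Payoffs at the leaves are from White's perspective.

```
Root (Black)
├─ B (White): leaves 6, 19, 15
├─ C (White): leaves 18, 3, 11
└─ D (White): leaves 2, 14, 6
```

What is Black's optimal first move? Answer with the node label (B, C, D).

D

B (White): max(6, 19, 15) = 19
C (White): max(18, 3, 11) = 18
D (White): max(2, 14, 6) = 14
Root (Black): min(19, 18, 14) = 14
Black picks the child with the lowest value: D (value 14).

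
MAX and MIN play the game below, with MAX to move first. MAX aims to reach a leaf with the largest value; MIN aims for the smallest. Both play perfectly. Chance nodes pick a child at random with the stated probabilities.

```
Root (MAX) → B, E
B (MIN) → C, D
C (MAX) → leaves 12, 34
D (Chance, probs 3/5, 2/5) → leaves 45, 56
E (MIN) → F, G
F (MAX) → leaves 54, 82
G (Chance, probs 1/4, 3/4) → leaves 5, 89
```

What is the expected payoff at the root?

C (MAX): max(12, 34) = 34
D (Chance): 3/5·45 + 2/5·56 = 49.4
B (MIN): min(34, 49.4) = 34
F (MAX): max(54, 82) = 82
G (Chance): 1/4·5 + 3/4·89 = 68
E (MIN): min(82, 68) = 68
Root (MAX): max(34, 68) = 68

68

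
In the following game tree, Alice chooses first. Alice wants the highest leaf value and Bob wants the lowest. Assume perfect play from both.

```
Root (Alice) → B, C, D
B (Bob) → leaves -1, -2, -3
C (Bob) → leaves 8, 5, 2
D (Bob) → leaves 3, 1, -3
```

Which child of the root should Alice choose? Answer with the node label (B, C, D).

B (Bob): min(-1, -2, -3) = -3
C (Bob): min(8, 5, 2) = 2
D (Bob): min(3, 1, -3) = -3
Root (Alice): max(-3, 2, -3) = 2
Alice picks the child with the highest value: C (value 2).

C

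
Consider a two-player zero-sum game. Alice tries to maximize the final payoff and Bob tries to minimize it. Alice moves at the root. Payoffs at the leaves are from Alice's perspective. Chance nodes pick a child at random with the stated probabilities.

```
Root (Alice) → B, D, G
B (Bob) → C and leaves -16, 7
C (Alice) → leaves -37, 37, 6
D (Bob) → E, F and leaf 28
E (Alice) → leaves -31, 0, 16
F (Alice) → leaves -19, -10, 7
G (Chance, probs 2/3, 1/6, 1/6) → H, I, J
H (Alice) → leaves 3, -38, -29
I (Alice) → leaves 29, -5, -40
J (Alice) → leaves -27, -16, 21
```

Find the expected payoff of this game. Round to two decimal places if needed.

C (Alice): max(-37, 37, 6) = 37
B (Bob): min(37, -16, 7) = -16
E (Alice): max(-31, 0, 16) = 16
F (Alice): max(-19, -10, 7) = 7
D (Bob): min(16, 7, 28) = 7
H (Alice): max(3, -38, -29) = 3
I (Alice): max(29, -5, -40) = 29
J (Alice): max(-27, -16, 21) = 21
G (Chance): 2/3·3 + 1/6·29 + 1/6·21 = 10.33
Root (Alice): max(-16, 7, 10.33) = 10.33

10.33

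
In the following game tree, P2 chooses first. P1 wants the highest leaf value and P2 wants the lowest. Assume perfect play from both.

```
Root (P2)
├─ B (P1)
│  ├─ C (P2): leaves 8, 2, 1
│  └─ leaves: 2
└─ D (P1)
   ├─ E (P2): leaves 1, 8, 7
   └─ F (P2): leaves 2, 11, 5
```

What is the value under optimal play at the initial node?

2

C (P2): min(8, 2, 1) = 1
B (P1): max(1, 2) = 2
E (P2): min(1, 8, 7) = 1
F (P2): min(2, 11, 5) = 2
D (P1): max(1, 2) = 2
Root (P2): min(2, 2) = 2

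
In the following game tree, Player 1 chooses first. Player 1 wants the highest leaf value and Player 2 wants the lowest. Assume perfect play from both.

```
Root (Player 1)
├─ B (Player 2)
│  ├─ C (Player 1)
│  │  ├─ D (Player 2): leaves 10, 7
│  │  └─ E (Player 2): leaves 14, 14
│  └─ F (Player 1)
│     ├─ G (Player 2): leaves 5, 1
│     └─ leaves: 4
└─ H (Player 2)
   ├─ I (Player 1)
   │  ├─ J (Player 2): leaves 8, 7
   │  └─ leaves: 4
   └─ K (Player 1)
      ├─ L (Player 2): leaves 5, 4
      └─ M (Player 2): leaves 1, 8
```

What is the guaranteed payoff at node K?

4

L: min(5, 4) = 4
M: min(1, 8) = 1
K: max(4, 1) = 4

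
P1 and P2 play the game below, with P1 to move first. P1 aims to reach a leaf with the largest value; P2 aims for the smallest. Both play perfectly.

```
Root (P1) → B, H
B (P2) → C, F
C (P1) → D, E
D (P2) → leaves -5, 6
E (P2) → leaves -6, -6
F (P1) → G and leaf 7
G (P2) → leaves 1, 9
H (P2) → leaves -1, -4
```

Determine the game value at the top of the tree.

D (P2): min(-5, 6) = -5
E (P2): min(-6, -6) = -6
C (P1): max(-5, -6) = -5
G (P2): min(1, 9) = 1
F (P1): max(1, 7) = 7
B (P2): min(-5, 7) = -5
H (P2): min(-1, -4) = -4
Root (P1): max(-5, -4) = -4

-4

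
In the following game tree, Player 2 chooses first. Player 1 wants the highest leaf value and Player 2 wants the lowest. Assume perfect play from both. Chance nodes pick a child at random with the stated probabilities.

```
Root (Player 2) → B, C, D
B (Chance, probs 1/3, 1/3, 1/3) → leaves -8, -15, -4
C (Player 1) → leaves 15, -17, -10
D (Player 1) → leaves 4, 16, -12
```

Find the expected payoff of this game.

-9

B (Chance): 1/3·-8 + 1/3·-15 + 1/3·-4 = -9
C (Player 1): max(15, -17, -10) = 15
D (Player 1): max(4, 16, -12) = 16
Root (Player 2): min(-9, 15, 16) = -9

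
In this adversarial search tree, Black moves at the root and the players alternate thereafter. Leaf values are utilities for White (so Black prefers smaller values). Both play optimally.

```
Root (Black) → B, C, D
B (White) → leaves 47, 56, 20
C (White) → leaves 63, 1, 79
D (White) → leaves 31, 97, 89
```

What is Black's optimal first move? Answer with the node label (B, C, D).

B

B (White): max(47, 56, 20) = 56
C (White): max(63, 1, 79) = 79
D (White): max(31, 97, 89) = 97
Root (Black): min(56, 79, 97) = 56
Black picks the child with the lowest value: B (value 56).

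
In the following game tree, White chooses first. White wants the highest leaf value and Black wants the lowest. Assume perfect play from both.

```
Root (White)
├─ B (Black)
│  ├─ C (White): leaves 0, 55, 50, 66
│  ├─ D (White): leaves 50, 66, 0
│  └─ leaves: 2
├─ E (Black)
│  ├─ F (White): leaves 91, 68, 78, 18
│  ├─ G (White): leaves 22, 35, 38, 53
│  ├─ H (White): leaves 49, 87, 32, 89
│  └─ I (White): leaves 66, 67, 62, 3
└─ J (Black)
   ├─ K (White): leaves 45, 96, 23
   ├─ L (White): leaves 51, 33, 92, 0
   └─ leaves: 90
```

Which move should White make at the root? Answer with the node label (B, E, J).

C (White): max(0, 55, 50, 66) = 66
D (White): max(50, 66, 0) = 66
B (Black): min(66, 66, 2) = 2
F (White): max(91, 68, 78, 18) = 91
G (White): max(22, 35, 38, 53) = 53
H (White): max(49, 87, 32, 89) = 89
I (White): max(66, 67, 62, 3) = 67
E (Black): min(91, 53, 89, 67) = 53
K (White): max(45, 96, 23) = 96
L (White): max(51, 33, 92, 0) = 92
J (Black): min(96, 92, 90) = 90
Root (White): max(2, 53, 90) = 90
White picks the child with the highest value: J (value 90).

J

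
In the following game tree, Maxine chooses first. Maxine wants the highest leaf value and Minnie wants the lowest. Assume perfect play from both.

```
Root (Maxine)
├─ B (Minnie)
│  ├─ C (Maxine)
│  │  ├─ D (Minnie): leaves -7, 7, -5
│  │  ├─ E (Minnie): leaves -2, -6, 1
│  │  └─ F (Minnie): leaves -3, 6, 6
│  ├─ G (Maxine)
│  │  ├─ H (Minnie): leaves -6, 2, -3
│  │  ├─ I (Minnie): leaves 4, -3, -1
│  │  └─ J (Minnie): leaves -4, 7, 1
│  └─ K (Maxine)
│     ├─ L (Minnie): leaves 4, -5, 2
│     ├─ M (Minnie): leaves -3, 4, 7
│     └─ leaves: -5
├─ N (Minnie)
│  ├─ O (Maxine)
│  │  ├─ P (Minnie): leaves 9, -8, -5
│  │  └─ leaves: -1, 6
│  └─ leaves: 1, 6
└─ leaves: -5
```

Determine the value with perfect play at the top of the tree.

1

D (Minnie): min(-7, 7, -5) = -7
E (Minnie): min(-2, -6, 1) = -6
F (Minnie): min(-3, 6, 6) = -3
C (Maxine): max(-7, -6, -3) = -3
H (Minnie): min(-6, 2, -3) = -6
I (Minnie): min(4, -3, -1) = -3
J (Minnie): min(-4, 7, 1) = -4
G (Maxine): max(-6, -3, -4) = -3
L (Minnie): min(4, -5, 2) = -5
M (Minnie): min(-3, 4, 7) = -3
K (Maxine): max(-5, -3, -5) = -3
B (Minnie): min(-3, -3, -3) = -3
P (Minnie): min(9, -8, -5) = -8
O (Maxine): max(-8, -1, 6) = 6
N (Minnie): min(6, 1, 6) = 1
Root (Maxine): max(-3, 1, -5) = 1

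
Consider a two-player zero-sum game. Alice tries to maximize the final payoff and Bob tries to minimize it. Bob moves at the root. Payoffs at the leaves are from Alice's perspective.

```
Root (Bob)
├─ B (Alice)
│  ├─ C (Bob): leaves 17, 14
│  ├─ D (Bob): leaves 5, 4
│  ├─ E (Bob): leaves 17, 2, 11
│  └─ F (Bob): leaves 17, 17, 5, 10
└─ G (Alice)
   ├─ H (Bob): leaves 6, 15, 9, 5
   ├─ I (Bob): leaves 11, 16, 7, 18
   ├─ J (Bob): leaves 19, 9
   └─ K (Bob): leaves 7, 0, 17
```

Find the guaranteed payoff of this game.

C (Bob): min(17, 14) = 14
D (Bob): min(5, 4) = 4
E (Bob): min(17, 2, 11) = 2
F (Bob): min(17, 17, 5, 10) = 5
B (Alice): max(14, 4, 2, 5) = 14
H (Bob): min(6, 15, 9, 5) = 5
I (Bob): min(11, 16, 7, 18) = 7
J (Bob): min(19, 9) = 9
K (Bob): min(7, 0, 17) = 0
G (Alice): max(5, 7, 9, 0) = 9
Root (Bob): min(14, 9) = 9

9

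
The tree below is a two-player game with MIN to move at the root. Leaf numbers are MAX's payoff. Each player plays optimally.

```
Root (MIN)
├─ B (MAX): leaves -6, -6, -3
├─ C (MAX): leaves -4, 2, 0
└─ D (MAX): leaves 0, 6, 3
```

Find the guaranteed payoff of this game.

-3

B (MAX): max(-6, -6, -3) = -3
C (MAX): max(-4, 2, 0) = 2
D (MAX): max(0, 6, 3) = 6
Root (MIN): min(-3, 2, 6) = -3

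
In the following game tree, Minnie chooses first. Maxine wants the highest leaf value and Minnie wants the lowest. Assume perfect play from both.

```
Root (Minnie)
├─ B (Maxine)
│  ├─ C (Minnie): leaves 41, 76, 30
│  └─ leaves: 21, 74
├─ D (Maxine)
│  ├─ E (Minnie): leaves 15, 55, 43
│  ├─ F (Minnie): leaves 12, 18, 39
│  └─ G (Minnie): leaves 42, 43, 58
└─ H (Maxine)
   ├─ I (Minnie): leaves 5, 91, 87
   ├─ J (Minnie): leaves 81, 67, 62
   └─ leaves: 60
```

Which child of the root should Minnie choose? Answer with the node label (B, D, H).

C (Minnie): min(41, 76, 30) = 30
B (Maxine): max(30, 21, 74) = 74
E (Minnie): min(15, 55, 43) = 15
F (Minnie): min(12, 18, 39) = 12
G (Minnie): min(42, 43, 58) = 42
D (Maxine): max(15, 12, 42) = 42
I (Minnie): min(5, 91, 87) = 5
J (Minnie): min(81, 67, 62) = 62
H (Maxine): max(5, 62, 60) = 62
Root (Minnie): min(74, 42, 62) = 42
Minnie picks the child with the lowest value: D (value 42).

D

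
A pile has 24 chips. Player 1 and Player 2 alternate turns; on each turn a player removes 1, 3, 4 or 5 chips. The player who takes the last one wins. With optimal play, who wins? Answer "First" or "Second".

Mark each pile size as W (mover wins) or L (mover loses):
i:   0  1  2  3  4  5  6  7  8  9 10 11 12 13 14 15 16 17 18 19 20 21 22 23 24
     L  W  L  W  W  W  W  W  L  W  L  W  W  W  W  W  L  W  L  W  W  W  W  W  L
Position 24 is L, so the second player wins.

Second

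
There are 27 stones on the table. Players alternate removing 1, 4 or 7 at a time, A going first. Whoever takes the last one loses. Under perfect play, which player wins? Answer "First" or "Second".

Mark each pile size as W (mover wins) or L (mover loses):
i:   0  1  2  3  4  5  6  7  8  9 10 11 12 13 14 15 16 17 18 19 20 21 22 23 24 25 26 27
     W  L  W  L  W  W  L  W  W  L  W  L  W  W  L  W  W  L  W  L  W  W  L  W  W  L  W  L
Position 27 is L, so the second player wins.

Second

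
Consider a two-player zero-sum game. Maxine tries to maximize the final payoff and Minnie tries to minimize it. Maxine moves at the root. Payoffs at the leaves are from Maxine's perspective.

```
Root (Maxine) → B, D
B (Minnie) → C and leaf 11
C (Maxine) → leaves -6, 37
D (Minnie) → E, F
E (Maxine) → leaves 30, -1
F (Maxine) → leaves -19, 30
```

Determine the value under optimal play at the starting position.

C (Maxine): max(-6, 37) = 37
B (Minnie): min(37, 11) = 11
E (Maxine): max(30, -1) = 30
F (Maxine): max(-19, 30) = 30
D (Minnie): min(30, 30) = 30
Root (Maxine): max(11, 30) = 30

30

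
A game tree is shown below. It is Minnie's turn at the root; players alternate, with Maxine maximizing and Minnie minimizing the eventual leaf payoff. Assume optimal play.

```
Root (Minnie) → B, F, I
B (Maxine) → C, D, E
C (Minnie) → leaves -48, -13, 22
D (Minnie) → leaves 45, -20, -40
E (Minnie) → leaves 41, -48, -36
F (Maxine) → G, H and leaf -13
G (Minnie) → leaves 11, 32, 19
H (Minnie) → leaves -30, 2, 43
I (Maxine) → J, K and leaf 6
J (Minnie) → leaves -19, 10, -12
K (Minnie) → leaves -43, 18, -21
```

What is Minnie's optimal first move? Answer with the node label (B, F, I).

C (Minnie): min(-48, -13, 22) = -48
D (Minnie): min(45, -20, -40) = -40
E (Minnie): min(41, -48, -36) = -48
B (Maxine): max(-48, -40, -48) = -40
G (Minnie): min(11, 32, 19) = 11
H (Minnie): min(-30, 2, 43) = -30
F (Maxine): max(11, -30, -13) = 11
J (Minnie): min(-19, 10, -12) = -19
K (Minnie): min(-43, 18, -21) = -43
I (Maxine): max(-19, -43, 6) = 6
Root (Minnie): min(-40, 11, 6) = -40
Minnie picks the child with the lowest value: B (value -40).

B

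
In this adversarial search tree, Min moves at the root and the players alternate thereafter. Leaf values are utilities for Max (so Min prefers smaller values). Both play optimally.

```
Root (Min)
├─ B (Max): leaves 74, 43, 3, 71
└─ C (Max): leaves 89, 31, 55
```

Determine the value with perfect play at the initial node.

B (Max): max(74, 43, 3, 71) = 74
C (Max): max(89, 31, 55) = 89
Root (Min): min(74, 89) = 74

74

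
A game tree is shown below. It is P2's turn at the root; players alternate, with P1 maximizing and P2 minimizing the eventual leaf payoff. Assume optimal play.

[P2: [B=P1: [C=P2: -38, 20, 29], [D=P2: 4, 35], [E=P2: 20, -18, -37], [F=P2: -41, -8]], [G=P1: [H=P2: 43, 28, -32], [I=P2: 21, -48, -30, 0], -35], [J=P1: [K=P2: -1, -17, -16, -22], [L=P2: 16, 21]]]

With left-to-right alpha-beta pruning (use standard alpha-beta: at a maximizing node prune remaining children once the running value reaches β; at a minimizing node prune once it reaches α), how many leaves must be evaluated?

18

C [α=-∞,β=+∞]: v=-38
D [α=-38,β=+∞]: v=4
E [α=4,β=+∞]: v=-18 after child 2 ≤ α → α-cutoff, skip 1
F [α=4,β=+∞]: v=-41 after child 1 ≤ α → α-cutoff, skip 1
B [α=-∞,β=+∞]: v=4
H [α=-∞,β=4]: v=-32
I [α=-32,β=4]: v=-48 after child 2 ≤ α → α-cutoff, skip 2
G [α=-∞,β=4]: v=-32
K [α=-∞,β=-32]: v=-22
J [α=-∞,β=-32]: v=-22 after child 1 ≥ β → β-cutoff, skip 1
Root [α=-∞,β=+∞]: v=-32
Leaves evaluated: 18 of 24.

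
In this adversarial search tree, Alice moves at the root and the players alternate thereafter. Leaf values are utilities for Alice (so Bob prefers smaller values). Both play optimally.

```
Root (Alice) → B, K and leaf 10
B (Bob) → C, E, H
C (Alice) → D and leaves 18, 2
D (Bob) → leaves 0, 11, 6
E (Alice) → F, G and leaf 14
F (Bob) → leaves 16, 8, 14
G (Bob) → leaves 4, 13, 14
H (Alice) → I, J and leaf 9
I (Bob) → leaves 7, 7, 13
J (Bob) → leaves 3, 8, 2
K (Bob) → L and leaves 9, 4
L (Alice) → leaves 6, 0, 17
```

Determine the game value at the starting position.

10

D (Bob): min(0, 11, 6) = 0
C (Alice): max(0, 18, 2) = 18
F (Bob): min(16, 8, 14) = 8
G (Bob): min(4, 13, 14) = 4
E (Alice): max(8, 4, 14) = 14
I (Bob): min(7, 7, 13) = 7
J (Bob): min(3, 8, 2) = 2
H (Alice): max(7, 2, 9) = 9
B (Bob): min(18, 14, 9) = 9
L (Alice): max(6, 0, 17) = 17
K (Bob): min(17, 9, 4) = 4
Root (Alice): max(9, 4, 10) = 10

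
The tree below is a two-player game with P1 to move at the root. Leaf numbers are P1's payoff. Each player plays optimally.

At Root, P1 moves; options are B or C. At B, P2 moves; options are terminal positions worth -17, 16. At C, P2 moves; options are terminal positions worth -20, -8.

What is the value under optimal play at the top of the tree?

-17

B (P2): min(-17, 16) = -17
C (P2): min(-20, -8) = -20
Root (P1): max(-17, -20) = -17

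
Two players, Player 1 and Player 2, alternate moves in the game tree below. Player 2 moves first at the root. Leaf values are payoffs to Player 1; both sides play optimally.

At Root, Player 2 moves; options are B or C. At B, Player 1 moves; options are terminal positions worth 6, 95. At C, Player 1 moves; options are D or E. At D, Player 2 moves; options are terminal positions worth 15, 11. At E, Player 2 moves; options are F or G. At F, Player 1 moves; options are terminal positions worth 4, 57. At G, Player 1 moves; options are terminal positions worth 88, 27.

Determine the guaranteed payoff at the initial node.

B (Player 1): max(6, 95) = 95
D (Player 2): min(15, 11) = 11
F (Player 1): max(4, 57) = 57
G (Player 1): max(88, 27) = 88
E (Player 2): min(57, 88) = 57
C (Player 1): max(11, 57) = 57
Root (Player 2): min(95, 57) = 57

57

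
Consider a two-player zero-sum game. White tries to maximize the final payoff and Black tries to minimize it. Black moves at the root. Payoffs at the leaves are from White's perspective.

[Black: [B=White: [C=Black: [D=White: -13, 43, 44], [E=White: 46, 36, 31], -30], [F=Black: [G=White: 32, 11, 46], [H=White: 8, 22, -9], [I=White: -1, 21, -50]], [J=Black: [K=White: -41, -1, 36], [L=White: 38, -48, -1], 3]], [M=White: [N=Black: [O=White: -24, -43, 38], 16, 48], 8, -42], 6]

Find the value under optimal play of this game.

6

D (White): max(-13, 43, 44) = 44
E (White): max(46, 36, 31) = 46
C (Black): min(44, 46, -30) = -30
G (White): max(32, 11, 46) = 46
H (White): max(8, 22, -9) = 22
I (White): max(-1, 21, -50) = 21
F (Black): min(46, 22, 21) = 21
K (White): max(-41, -1, 36) = 36
L (White): max(38, -48, -1) = 38
J (Black): min(36, 38, 3) = 3
B (White): max(-30, 21, 3) = 21
O (White): max(-24, -43, 38) = 38
N (Black): min(38, 16, 48) = 16
M (White): max(16, 8, -42) = 16
Root (Black): min(21, 16, 6) = 6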